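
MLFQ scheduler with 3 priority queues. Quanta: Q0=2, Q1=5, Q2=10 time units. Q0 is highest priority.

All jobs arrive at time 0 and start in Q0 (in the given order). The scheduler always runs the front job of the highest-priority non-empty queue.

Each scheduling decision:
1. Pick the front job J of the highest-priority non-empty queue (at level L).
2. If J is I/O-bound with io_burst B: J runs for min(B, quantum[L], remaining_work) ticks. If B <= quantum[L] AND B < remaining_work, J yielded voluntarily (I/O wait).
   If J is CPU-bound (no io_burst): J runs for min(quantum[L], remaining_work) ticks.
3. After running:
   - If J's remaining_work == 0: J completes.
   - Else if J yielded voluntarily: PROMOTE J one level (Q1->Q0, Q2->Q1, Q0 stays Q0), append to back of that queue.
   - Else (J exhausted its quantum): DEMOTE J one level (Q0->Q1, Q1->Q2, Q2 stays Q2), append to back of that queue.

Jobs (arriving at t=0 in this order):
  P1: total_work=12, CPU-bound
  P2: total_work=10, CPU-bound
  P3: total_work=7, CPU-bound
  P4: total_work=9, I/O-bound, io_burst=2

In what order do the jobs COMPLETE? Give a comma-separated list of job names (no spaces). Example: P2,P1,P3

Answer: P4,P3,P1,P2

Derivation:
t=0-2: P1@Q0 runs 2, rem=10, quantum used, demote→Q1. Q0=[P2,P3,P4] Q1=[P1] Q2=[]
t=2-4: P2@Q0 runs 2, rem=8, quantum used, demote→Q1. Q0=[P3,P4] Q1=[P1,P2] Q2=[]
t=4-6: P3@Q0 runs 2, rem=5, quantum used, demote→Q1. Q0=[P4] Q1=[P1,P2,P3] Q2=[]
t=6-8: P4@Q0 runs 2, rem=7, I/O yield, promote→Q0. Q0=[P4] Q1=[P1,P2,P3] Q2=[]
t=8-10: P4@Q0 runs 2, rem=5, I/O yield, promote→Q0. Q0=[P4] Q1=[P1,P2,P3] Q2=[]
t=10-12: P4@Q0 runs 2, rem=3, I/O yield, promote→Q0. Q0=[P4] Q1=[P1,P2,P3] Q2=[]
t=12-14: P4@Q0 runs 2, rem=1, I/O yield, promote→Q0. Q0=[P4] Q1=[P1,P2,P3] Q2=[]
t=14-15: P4@Q0 runs 1, rem=0, completes. Q0=[] Q1=[P1,P2,P3] Q2=[]
t=15-20: P1@Q1 runs 5, rem=5, quantum used, demote→Q2. Q0=[] Q1=[P2,P3] Q2=[P1]
t=20-25: P2@Q1 runs 5, rem=3, quantum used, demote→Q2. Q0=[] Q1=[P3] Q2=[P1,P2]
t=25-30: P3@Q1 runs 5, rem=0, completes. Q0=[] Q1=[] Q2=[P1,P2]
t=30-35: P1@Q2 runs 5, rem=0, completes. Q0=[] Q1=[] Q2=[P2]
t=35-38: P2@Q2 runs 3, rem=0, completes. Q0=[] Q1=[] Q2=[]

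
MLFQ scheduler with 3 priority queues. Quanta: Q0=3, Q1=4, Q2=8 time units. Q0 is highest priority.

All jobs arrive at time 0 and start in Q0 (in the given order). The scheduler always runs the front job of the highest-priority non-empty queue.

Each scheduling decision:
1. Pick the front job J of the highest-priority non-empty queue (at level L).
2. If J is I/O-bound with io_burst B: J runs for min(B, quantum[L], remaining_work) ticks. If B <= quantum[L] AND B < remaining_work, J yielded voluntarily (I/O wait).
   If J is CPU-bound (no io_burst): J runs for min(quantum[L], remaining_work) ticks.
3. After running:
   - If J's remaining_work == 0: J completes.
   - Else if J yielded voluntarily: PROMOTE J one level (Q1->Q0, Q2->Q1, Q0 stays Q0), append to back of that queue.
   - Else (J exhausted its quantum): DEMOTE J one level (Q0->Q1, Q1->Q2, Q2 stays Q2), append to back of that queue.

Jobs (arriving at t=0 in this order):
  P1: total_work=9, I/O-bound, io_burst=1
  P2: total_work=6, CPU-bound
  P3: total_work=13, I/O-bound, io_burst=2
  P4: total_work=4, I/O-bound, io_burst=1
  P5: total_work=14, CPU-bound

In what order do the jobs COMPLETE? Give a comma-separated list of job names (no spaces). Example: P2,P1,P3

Answer: P4,P3,P1,P2,P5

Derivation:
t=0-1: P1@Q0 runs 1, rem=8, I/O yield, promote→Q0. Q0=[P2,P3,P4,P5,P1] Q1=[] Q2=[]
t=1-4: P2@Q0 runs 3, rem=3, quantum used, demote→Q1. Q0=[P3,P4,P5,P1] Q1=[P2] Q2=[]
t=4-6: P3@Q0 runs 2, rem=11, I/O yield, promote→Q0. Q0=[P4,P5,P1,P3] Q1=[P2] Q2=[]
t=6-7: P4@Q0 runs 1, rem=3, I/O yield, promote→Q0. Q0=[P5,P1,P3,P4] Q1=[P2] Q2=[]
t=7-10: P5@Q0 runs 3, rem=11, quantum used, demote→Q1. Q0=[P1,P3,P4] Q1=[P2,P5] Q2=[]
t=10-11: P1@Q0 runs 1, rem=7, I/O yield, promote→Q0. Q0=[P3,P4,P1] Q1=[P2,P5] Q2=[]
t=11-13: P3@Q0 runs 2, rem=9, I/O yield, promote→Q0. Q0=[P4,P1,P3] Q1=[P2,P5] Q2=[]
t=13-14: P4@Q0 runs 1, rem=2, I/O yield, promote→Q0. Q0=[P1,P3,P4] Q1=[P2,P5] Q2=[]
t=14-15: P1@Q0 runs 1, rem=6, I/O yield, promote→Q0. Q0=[P3,P4,P1] Q1=[P2,P5] Q2=[]
t=15-17: P3@Q0 runs 2, rem=7, I/O yield, promote→Q0. Q0=[P4,P1,P3] Q1=[P2,P5] Q2=[]
t=17-18: P4@Q0 runs 1, rem=1, I/O yield, promote→Q0. Q0=[P1,P3,P4] Q1=[P2,P5] Q2=[]
t=18-19: P1@Q0 runs 1, rem=5, I/O yield, promote→Q0. Q0=[P3,P4,P1] Q1=[P2,P5] Q2=[]
t=19-21: P3@Q0 runs 2, rem=5, I/O yield, promote→Q0. Q0=[P4,P1,P3] Q1=[P2,P5] Q2=[]
t=21-22: P4@Q0 runs 1, rem=0, completes. Q0=[P1,P3] Q1=[P2,P5] Q2=[]
t=22-23: P1@Q0 runs 1, rem=4, I/O yield, promote→Q0. Q0=[P3,P1] Q1=[P2,P5] Q2=[]
t=23-25: P3@Q0 runs 2, rem=3, I/O yield, promote→Q0. Q0=[P1,P3] Q1=[P2,P5] Q2=[]
t=25-26: P1@Q0 runs 1, rem=3, I/O yield, promote→Q0. Q0=[P3,P1] Q1=[P2,P5] Q2=[]
t=26-28: P3@Q0 runs 2, rem=1, I/O yield, promote→Q0. Q0=[P1,P3] Q1=[P2,P5] Q2=[]
t=28-29: P1@Q0 runs 1, rem=2, I/O yield, promote→Q0. Q0=[P3,P1] Q1=[P2,P5] Q2=[]
t=29-30: P3@Q0 runs 1, rem=0, completes. Q0=[P1] Q1=[P2,P5] Q2=[]
t=30-31: P1@Q0 runs 1, rem=1, I/O yield, promote→Q0. Q0=[P1] Q1=[P2,P5] Q2=[]
t=31-32: P1@Q0 runs 1, rem=0, completes. Q0=[] Q1=[P2,P5] Q2=[]
t=32-35: P2@Q1 runs 3, rem=0, completes. Q0=[] Q1=[P5] Q2=[]
t=35-39: P5@Q1 runs 4, rem=7, quantum used, demote→Q2. Q0=[] Q1=[] Q2=[P5]
t=39-46: P5@Q2 runs 7, rem=0, completes. Q0=[] Q1=[] Q2=[]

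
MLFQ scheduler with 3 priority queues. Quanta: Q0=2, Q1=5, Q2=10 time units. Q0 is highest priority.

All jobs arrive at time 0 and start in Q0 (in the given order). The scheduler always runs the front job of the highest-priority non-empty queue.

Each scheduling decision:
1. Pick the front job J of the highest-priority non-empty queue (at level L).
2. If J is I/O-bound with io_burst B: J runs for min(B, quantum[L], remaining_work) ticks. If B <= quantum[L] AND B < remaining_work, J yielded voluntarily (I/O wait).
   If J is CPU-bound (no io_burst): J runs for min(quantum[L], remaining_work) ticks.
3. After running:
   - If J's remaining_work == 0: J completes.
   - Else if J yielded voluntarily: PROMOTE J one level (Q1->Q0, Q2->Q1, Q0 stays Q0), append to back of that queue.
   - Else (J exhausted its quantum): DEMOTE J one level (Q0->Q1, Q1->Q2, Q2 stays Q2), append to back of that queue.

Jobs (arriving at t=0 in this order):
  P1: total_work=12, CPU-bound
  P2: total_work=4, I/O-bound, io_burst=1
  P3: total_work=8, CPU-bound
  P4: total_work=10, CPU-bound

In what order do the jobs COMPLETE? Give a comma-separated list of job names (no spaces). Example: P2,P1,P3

t=0-2: P1@Q0 runs 2, rem=10, quantum used, demote→Q1. Q0=[P2,P3,P4] Q1=[P1] Q2=[]
t=2-3: P2@Q0 runs 1, rem=3, I/O yield, promote→Q0. Q0=[P3,P4,P2] Q1=[P1] Q2=[]
t=3-5: P3@Q0 runs 2, rem=6, quantum used, demote→Q1. Q0=[P4,P2] Q1=[P1,P3] Q2=[]
t=5-7: P4@Q0 runs 2, rem=8, quantum used, demote→Q1. Q0=[P2] Q1=[P1,P3,P4] Q2=[]
t=7-8: P2@Q0 runs 1, rem=2, I/O yield, promote→Q0. Q0=[P2] Q1=[P1,P3,P4] Q2=[]
t=8-9: P2@Q0 runs 1, rem=1, I/O yield, promote→Q0. Q0=[P2] Q1=[P1,P3,P4] Q2=[]
t=9-10: P2@Q0 runs 1, rem=0, completes. Q0=[] Q1=[P1,P3,P4] Q2=[]
t=10-15: P1@Q1 runs 5, rem=5, quantum used, demote→Q2. Q0=[] Q1=[P3,P4] Q2=[P1]
t=15-20: P3@Q1 runs 5, rem=1, quantum used, demote→Q2. Q0=[] Q1=[P4] Q2=[P1,P3]
t=20-25: P4@Q1 runs 5, rem=3, quantum used, demote→Q2. Q0=[] Q1=[] Q2=[P1,P3,P4]
t=25-30: P1@Q2 runs 5, rem=0, completes. Q0=[] Q1=[] Q2=[P3,P4]
t=30-31: P3@Q2 runs 1, rem=0, completes. Q0=[] Q1=[] Q2=[P4]
t=31-34: P4@Q2 runs 3, rem=0, completes. Q0=[] Q1=[] Q2=[]

Answer: P2,P1,P3,P4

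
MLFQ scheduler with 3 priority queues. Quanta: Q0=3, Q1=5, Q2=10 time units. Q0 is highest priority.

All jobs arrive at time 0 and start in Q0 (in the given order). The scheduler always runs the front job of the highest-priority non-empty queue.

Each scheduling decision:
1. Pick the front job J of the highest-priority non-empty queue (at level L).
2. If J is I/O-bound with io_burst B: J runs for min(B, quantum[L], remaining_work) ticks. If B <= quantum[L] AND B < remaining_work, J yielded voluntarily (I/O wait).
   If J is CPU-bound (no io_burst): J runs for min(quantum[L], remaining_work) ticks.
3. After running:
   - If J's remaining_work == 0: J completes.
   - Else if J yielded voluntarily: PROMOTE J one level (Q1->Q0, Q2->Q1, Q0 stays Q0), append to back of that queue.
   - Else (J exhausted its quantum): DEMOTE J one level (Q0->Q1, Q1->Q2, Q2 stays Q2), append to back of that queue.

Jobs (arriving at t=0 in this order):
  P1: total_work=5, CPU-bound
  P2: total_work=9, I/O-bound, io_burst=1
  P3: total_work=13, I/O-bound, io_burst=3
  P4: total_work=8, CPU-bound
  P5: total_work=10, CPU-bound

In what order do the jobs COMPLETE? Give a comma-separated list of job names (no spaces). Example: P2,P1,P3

Answer: P3,P2,P1,P4,P5

Derivation:
t=0-3: P1@Q0 runs 3, rem=2, quantum used, demote→Q1. Q0=[P2,P3,P4,P5] Q1=[P1] Q2=[]
t=3-4: P2@Q0 runs 1, rem=8, I/O yield, promote→Q0. Q0=[P3,P4,P5,P2] Q1=[P1] Q2=[]
t=4-7: P3@Q0 runs 3, rem=10, I/O yield, promote→Q0. Q0=[P4,P5,P2,P3] Q1=[P1] Q2=[]
t=7-10: P4@Q0 runs 3, rem=5, quantum used, demote→Q1. Q0=[P5,P2,P3] Q1=[P1,P4] Q2=[]
t=10-13: P5@Q0 runs 3, rem=7, quantum used, demote→Q1. Q0=[P2,P3] Q1=[P1,P4,P5] Q2=[]
t=13-14: P2@Q0 runs 1, rem=7, I/O yield, promote→Q0. Q0=[P3,P2] Q1=[P1,P4,P5] Q2=[]
t=14-17: P3@Q0 runs 3, rem=7, I/O yield, promote→Q0. Q0=[P2,P3] Q1=[P1,P4,P5] Q2=[]
t=17-18: P2@Q0 runs 1, rem=6, I/O yield, promote→Q0. Q0=[P3,P2] Q1=[P1,P4,P5] Q2=[]
t=18-21: P3@Q0 runs 3, rem=4, I/O yield, promote→Q0. Q0=[P2,P3] Q1=[P1,P4,P5] Q2=[]
t=21-22: P2@Q0 runs 1, rem=5, I/O yield, promote→Q0. Q0=[P3,P2] Q1=[P1,P4,P5] Q2=[]
t=22-25: P3@Q0 runs 3, rem=1, I/O yield, promote→Q0. Q0=[P2,P3] Q1=[P1,P4,P5] Q2=[]
t=25-26: P2@Q0 runs 1, rem=4, I/O yield, promote→Q0. Q0=[P3,P2] Q1=[P1,P4,P5] Q2=[]
t=26-27: P3@Q0 runs 1, rem=0, completes. Q0=[P2] Q1=[P1,P4,P5] Q2=[]
t=27-28: P2@Q0 runs 1, rem=3, I/O yield, promote→Q0. Q0=[P2] Q1=[P1,P4,P5] Q2=[]
t=28-29: P2@Q0 runs 1, rem=2, I/O yield, promote→Q0. Q0=[P2] Q1=[P1,P4,P5] Q2=[]
t=29-30: P2@Q0 runs 1, rem=1, I/O yield, promote→Q0. Q0=[P2] Q1=[P1,P4,P5] Q2=[]
t=30-31: P2@Q0 runs 1, rem=0, completes. Q0=[] Q1=[P1,P4,P5] Q2=[]
t=31-33: P1@Q1 runs 2, rem=0, completes. Q0=[] Q1=[P4,P5] Q2=[]
t=33-38: P4@Q1 runs 5, rem=0, completes. Q0=[] Q1=[P5] Q2=[]
t=38-43: P5@Q1 runs 5, rem=2, quantum used, demote→Q2. Q0=[] Q1=[] Q2=[P5]
t=43-45: P5@Q2 runs 2, rem=0, completes. Q0=[] Q1=[] Q2=[]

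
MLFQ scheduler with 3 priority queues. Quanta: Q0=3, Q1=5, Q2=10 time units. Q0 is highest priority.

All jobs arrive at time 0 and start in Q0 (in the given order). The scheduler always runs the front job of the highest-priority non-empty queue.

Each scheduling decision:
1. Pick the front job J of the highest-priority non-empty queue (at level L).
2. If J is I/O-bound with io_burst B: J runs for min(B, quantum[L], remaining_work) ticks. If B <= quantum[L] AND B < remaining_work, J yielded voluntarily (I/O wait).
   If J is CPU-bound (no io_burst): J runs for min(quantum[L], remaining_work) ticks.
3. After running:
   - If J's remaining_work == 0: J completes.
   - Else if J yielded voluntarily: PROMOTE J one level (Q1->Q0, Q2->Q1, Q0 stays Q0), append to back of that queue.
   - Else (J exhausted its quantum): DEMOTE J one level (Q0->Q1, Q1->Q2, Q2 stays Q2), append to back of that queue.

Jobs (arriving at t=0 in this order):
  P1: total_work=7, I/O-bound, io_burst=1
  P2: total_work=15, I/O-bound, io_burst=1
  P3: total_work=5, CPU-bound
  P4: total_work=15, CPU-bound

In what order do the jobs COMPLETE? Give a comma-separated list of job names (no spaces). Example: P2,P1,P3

Answer: P1,P2,P3,P4

Derivation:
t=0-1: P1@Q0 runs 1, rem=6, I/O yield, promote→Q0. Q0=[P2,P3,P4,P1] Q1=[] Q2=[]
t=1-2: P2@Q0 runs 1, rem=14, I/O yield, promote→Q0. Q0=[P3,P4,P1,P2] Q1=[] Q2=[]
t=2-5: P3@Q0 runs 3, rem=2, quantum used, demote→Q1. Q0=[P4,P1,P2] Q1=[P3] Q2=[]
t=5-8: P4@Q0 runs 3, rem=12, quantum used, demote→Q1. Q0=[P1,P2] Q1=[P3,P4] Q2=[]
t=8-9: P1@Q0 runs 1, rem=5, I/O yield, promote→Q0. Q0=[P2,P1] Q1=[P3,P4] Q2=[]
t=9-10: P2@Q0 runs 1, rem=13, I/O yield, promote→Q0. Q0=[P1,P2] Q1=[P3,P4] Q2=[]
t=10-11: P1@Q0 runs 1, rem=4, I/O yield, promote→Q0. Q0=[P2,P1] Q1=[P3,P4] Q2=[]
t=11-12: P2@Q0 runs 1, rem=12, I/O yield, promote→Q0. Q0=[P1,P2] Q1=[P3,P4] Q2=[]
t=12-13: P1@Q0 runs 1, rem=3, I/O yield, promote→Q0. Q0=[P2,P1] Q1=[P3,P4] Q2=[]
t=13-14: P2@Q0 runs 1, rem=11, I/O yield, promote→Q0. Q0=[P1,P2] Q1=[P3,P4] Q2=[]
t=14-15: P1@Q0 runs 1, rem=2, I/O yield, promote→Q0. Q0=[P2,P1] Q1=[P3,P4] Q2=[]
t=15-16: P2@Q0 runs 1, rem=10, I/O yield, promote→Q0. Q0=[P1,P2] Q1=[P3,P4] Q2=[]
t=16-17: P1@Q0 runs 1, rem=1, I/O yield, promote→Q0. Q0=[P2,P1] Q1=[P3,P4] Q2=[]
t=17-18: P2@Q0 runs 1, rem=9, I/O yield, promote→Q0. Q0=[P1,P2] Q1=[P3,P4] Q2=[]
t=18-19: P1@Q0 runs 1, rem=0, completes. Q0=[P2] Q1=[P3,P4] Q2=[]
t=19-20: P2@Q0 runs 1, rem=8, I/O yield, promote→Q0. Q0=[P2] Q1=[P3,P4] Q2=[]
t=20-21: P2@Q0 runs 1, rem=7, I/O yield, promote→Q0. Q0=[P2] Q1=[P3,P4] Q2=[]
t=21-22: P2@Q0 runs 1, rem=6, I/O yield, promote→Q0. Q0=[P2] Q1=[P3,P4] Q2=[]
t=22-23: P2@Q0 runs 1, rem=5, I/O yield, promote→Q0. Q0=[P2] Q1=[P3,P4] Q2=[]
t=23-24: P2@Q0 runs 1, rem=4, I/O yield, promote→Q0. Q0=[P2] Q1=[P3,P4] Q2=[]
t=24-25: P2@Q0 runs 1, rem=3, I/O yield, promote→Q0. Q0=[P2] Q1=[P3,P4] Q2=[]
t=25-26: P2@Q0 runs 1, rem=2, I/O yield, promote→Q0. Q0=[P2] Q1=[P3,P4] Q2=[]
t=26-27: P2@Q0 runs 1, rem=1, I/O yield, promote→Q0. Q0=[P2] Q1=[P3,P4] Q2=[]
t=27-28: P2@Q0 runs 1, rem=0, completes. Q0=[] Q1=[P3,P4] Q2=[]
t=28-30: P3@Q1 runs 2, rem=0, completes. Q0=[] Q1=[P4] Q2=[]
t=30-35: P4@Q1 runs 5, rem=7, quantum used, demote→Q2. Q0=[] Q1=[] Q2=[P4]
t=35-42: P4@Q2 runs 7, rem=0, completes. Q0=[] Q1=[] Q2=[]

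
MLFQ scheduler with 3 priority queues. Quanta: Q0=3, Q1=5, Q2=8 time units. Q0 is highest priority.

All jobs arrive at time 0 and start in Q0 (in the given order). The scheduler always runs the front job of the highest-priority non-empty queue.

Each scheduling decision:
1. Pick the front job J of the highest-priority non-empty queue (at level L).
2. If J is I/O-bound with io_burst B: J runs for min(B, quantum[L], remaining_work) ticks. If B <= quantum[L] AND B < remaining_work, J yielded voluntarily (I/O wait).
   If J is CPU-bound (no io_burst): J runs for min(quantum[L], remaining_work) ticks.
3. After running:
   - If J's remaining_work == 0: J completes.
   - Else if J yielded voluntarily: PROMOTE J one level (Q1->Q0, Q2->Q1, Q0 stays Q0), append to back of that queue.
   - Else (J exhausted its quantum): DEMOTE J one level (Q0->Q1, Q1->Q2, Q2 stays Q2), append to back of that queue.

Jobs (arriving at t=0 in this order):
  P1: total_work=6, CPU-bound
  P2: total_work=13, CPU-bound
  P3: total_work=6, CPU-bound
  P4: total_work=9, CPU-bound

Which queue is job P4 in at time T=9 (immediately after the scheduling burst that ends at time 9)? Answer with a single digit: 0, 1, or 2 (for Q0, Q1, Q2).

Answer: 0

Derivation:
t=0-3: P1@Q0 runs 3, rem=3, quantum used, demote→Q1. Q0=[P2,P3,P4] Q1=[P1] Q2=[]
t=3-6: P2@Q0 runs 3, rem=10, quantum used, demote→Q1. Q0=[P3,P4] Q1=[P1,P2] Q2=[]
t=6-9: P3@Q0 runs 3, rem=3, quantum used, demote→Q1. Q0=[P4] Q1=[P1,P2,P3] Q2=[]
t=9-12: P4@Q0 runs 3, rem=6, quantum used, demote→Q1. Q0=[] Q1=[P1,P2,P3,P4] Q2=[]
t=12-15: P1@Q1 runs 3, rem=0, completes. Q0=[] Q1=[P2,P3,P4] Q2=[]
t=15-20: P2@Q1 runs 5, rem=5, quantum used, demote→Q2. Q0=[] Q1=[P3,P4] Q2=[P2]
t=20-23: P3@Q1 runs 3, rem=0, completes. Q0=[] Q1=[P4] Q2=[P2]
t=23-28: P4@Q1 runs 5, rem=1, quantum used, demote→Q2. Q0=[] Q1=[] Q2=[P2,P4]
t=28-33: P2@Q2 runs 5, rem=0, completes. Q0=[] Q1=[] Q2=[P4]
t=33-34: P4@Q2 runs 1, rem=0, completes. Q0=[] Q1=[] Q2=[]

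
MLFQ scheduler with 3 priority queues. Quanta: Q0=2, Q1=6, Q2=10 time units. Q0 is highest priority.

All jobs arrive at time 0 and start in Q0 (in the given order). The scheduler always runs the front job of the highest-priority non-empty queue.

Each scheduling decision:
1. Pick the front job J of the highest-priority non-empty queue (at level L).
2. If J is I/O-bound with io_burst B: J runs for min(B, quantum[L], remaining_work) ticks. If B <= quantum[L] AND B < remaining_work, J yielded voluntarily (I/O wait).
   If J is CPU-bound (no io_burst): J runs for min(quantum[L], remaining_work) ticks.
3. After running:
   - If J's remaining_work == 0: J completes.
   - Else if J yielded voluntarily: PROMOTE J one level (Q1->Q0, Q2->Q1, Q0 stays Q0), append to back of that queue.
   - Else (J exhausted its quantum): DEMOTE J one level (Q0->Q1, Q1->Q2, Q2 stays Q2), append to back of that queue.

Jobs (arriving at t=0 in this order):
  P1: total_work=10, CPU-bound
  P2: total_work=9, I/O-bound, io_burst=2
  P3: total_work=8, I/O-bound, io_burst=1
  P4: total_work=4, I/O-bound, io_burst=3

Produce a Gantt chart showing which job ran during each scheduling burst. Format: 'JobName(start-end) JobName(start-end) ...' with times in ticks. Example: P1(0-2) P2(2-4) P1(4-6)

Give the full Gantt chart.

t=0-2: P1@Q0 runs 2, rem=8, quantum used, demote→Q1. Q0=[P2,P3,P4] Q1=[P1] Q2=[]
t=2-4: P2@Q0 runs 2, rem=7, I/O yield, promote→Q0. Q0=[P3,P4,P2] Q1=[P1] Q2=[]
t=4-5: P3@Q0 runs 1, rem=7, I/O yield, promote→Q0. Q0=[P4,P2,P3] Q1=[P1] Q2=[]
t=5-7: P4@Q0 runs 2, rem=2, quantum used, demote→Q1. Q0=[P2,P3] Q1=[P1,P4] Q2=[]
t=7-9: P2@Q0 runs 2, rem=5, I/O yield, promote→Q0. Q0=[P3,P2] Q1=[P1,P4] Q2=[]
t=9-10: P3@Q0 runs 1, rem=6, I/O yield, promote→Q0. Q0=[P2,P3] Q1=[P1,P4] Q2=[]
t=10-12: P2@Q0 runs 2, rem=3, I/O yield, promote→Q0. Q0=[P3,P2] Q1=[P1,P4] Q2=[]
t=12-13: P3@Q0 runs 1, rem=5, I/O yield, promote→Q0. Q0=[P2,P3] Q1=[P1,P4] Q2=[]
t=13-15: P2@Q0 runs 2, rem=1, I/O yield, promote→Q0. Q0=[P3,P2] Q1=[P1,P4] Q2=[]
t=15-16: P3@Q0 runs 1, rem=4, I/O yield, promote→Q0. Q0=[P2,P3] Q1=[P1,P4] Q2=[]
t=16-17: P2@Q0 runs 1, rem=0, completes. Q0=[P3] Q1=[P1,P4] Q2=[]
t=17-18: P3@Q0 runs 1, rem=3, I/O yield, promote→Q0. Q0=[P3] Q1=[P1,P4] Q2=[]
t=18-19: P3@Q0 runs 1, rem=2, I/O yield, promote→Q0. Q0=[P3] Q1=[P1,P4] Q2=[]
t=19-20: P3@Q0 runs 1, rem=1, I/O yield, promote→Q0. Q0=[P3] Q1=[P1,P4] Q2=[]
t=20-21: P3@Q0 runs 1, rem=0, completes. Q0=[] Q1=[P1,P4] Q2=[]
t=21-27: P1@Q1 runs 6, rem=2, quantum used, demote→Q2. Q0=[] Q1=[P4] Q2=[P1]
t=27-29: P4@Q1 runs 2, rem=0, completes. Q0=[] Q1=[] Q2=[P1]
t=29-31: P1@Q2 runs 2, rem=0, completes. Q0=[] Q1=[] Q2=[]

Answer: P1(0-2) P2(2-4) P3(4-5) P4(5-7) P2(7-9) P3(9-10) P2(10-12) P3(12-13) P2(13-15) P3(15-16) P2(16-17) P3(17-18) P3(18-19) P3(19-20) P3(20-21) P1(21-27) P4(27-29) P1(29-31)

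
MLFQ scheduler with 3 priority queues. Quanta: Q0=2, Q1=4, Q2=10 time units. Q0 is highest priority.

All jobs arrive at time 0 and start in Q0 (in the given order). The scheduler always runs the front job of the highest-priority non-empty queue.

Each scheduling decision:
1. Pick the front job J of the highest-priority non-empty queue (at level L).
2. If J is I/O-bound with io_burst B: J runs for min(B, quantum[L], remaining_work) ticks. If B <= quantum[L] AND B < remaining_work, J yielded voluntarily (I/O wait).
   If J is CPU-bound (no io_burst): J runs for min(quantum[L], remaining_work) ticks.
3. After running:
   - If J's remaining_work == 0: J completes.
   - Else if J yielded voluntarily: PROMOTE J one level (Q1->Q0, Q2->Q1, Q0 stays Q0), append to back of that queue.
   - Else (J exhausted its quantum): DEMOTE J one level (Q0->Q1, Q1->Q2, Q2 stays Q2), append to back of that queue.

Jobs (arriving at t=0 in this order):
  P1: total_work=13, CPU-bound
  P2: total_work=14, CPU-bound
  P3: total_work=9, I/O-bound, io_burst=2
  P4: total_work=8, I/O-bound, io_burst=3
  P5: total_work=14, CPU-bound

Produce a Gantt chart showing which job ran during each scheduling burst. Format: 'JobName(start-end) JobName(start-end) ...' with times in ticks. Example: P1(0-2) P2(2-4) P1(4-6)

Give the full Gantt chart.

Answer: P1(0-2) P2(2-4) P3(4-6) P4(6-8) P5(8-10) P3(10-12) P3(12-14) P3(14-16) P3(16-17) P1(17-21) P2(21-25) P4(25-28) P4(28-30) P5(30-34) P4(34-35) P1(35-42) P2(42-50) P5(50-58)

Derivation:
t=0-2: P1@Q0 runs 2, rem=11, quantum used, demote→Q1. Q0=[P2,P3,P4,P5] Q1=[P1] Q2=[]
t=2-4: P2@Q0 runs 2, rem=12, quantum used, demote→Q1. Q0=[P3,P4,P5] Q1=[P1,P2] Q2=[]
t=4-6: P3@Q0 runs 2, rem=7, I/O yield, promote→Q0. Q0=[P4,P5,P3] Q1=[P1,P2] Q2=[]
t=6-8: P4@Q0 runs 2, rem=6, quantum used, demote→Q1. Q0=[P5,P3] Q1=[P1,P2,P4] Q2=[]
t=8-10: P5@Q0 runs 2, rem=12, quantum used, demote→Q1. Q0=[P3] Q1=[P1,P2,P4,P5] Q2=[]
t=10-12: P3@Q0 runs 2, rem=5, I/O yield, promote→Q0. Q0=[P3] Q1=[P1,P2,P4,P5] Q2=[]
t=12-14: P3@Q0 runs 2, rem=3, I/O yield, promote→Q0. Q0=[P3] Q1=[P1,P2,P4,P5] Q2=[]
t=14-16: P3@Q0 runs 2, rem=1, I/O yield, promote→Q0. Q0=[P3] Q1=[P1,P2,P4,P5] Q2=[]
t=16-17: P3@Q0 runs 1, rem=0, completes. Q0=[] Q1=[P1,P2,P4,P5] Q2=[]
t=17-21: P1@Q1 runs 4, rem=7, quantum used, demote→Q2. Q0=[] Q1=[P2,P4,P5] Q2=[P1]
t=21-25: P2@Q1 runs 4, rem=8, quantum used, demote→Q2. Q0=[] Q1=[P4,P5] Q2=[P1,P2]
t=25-28: P4@Q1 runs 3, rem=3, I/O yield, promote→Q0. Q0=[P4] Q1=[P5] Q2=[P1,P2]
t=28-30: P4@Q0 runs 2, rem=1, quantum used, demote→Q1. Q0=[] Q1=[P5,P4] Q2=[P1,P2]
t=30-34: P5@Q1 runs 4, rem=8, quantum used, demote→Q2. Q0=[] Q1=[P4] Q2=[P1,P2,P5]
t=34-35: P4@Q1 runs 1, rem=0, completes. Q0=[] Q1=[] Q2=[P1,P2,P5]
t=35-42: P1@Q2 runs 7, rem=0, completes. Q0=[] Q1=[] Q2=[P2,P5]
t=42-50: P2@Q2 runs 8, rem=0, completes. Q0=[] Q1=[] Q2=[P5]
t=50-58: P5@Q2 runs 8, rem=0, completes. Q0=[] Q1=[] Q2=[]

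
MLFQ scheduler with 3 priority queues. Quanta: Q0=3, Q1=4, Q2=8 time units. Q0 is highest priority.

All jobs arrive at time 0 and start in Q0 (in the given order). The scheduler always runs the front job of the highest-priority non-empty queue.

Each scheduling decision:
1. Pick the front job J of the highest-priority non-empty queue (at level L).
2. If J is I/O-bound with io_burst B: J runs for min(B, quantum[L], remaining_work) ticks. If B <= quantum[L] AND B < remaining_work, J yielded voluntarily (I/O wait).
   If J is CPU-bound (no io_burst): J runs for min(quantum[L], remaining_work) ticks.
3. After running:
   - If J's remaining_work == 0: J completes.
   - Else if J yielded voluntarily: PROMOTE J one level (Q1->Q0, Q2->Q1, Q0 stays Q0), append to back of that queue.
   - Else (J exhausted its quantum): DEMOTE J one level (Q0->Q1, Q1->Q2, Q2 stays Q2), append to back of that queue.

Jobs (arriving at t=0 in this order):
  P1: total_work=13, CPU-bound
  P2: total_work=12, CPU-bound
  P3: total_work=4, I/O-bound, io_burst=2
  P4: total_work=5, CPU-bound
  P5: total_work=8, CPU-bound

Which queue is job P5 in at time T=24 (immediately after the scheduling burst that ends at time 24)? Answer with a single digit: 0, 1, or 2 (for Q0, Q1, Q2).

t=0-3: P1@Q0 runs 3, rem=10, quantum used, demote→Q1. Q0=[P2,P3,P4,P5] Q1=[P1] Q2=[]
t=3-6: P2@Q0 runs 3, rem=9, quantum used, demote→Q1. Q0=[P3,P4,P5] Q1=[P1,P2] Q2=[]
t=6-8: P3@Q0 runs 2, rem=2, I/O yield, promote→Q0. Q0=[P4,P5,P3] Q1=[P1,P2] Q2=[]
t=8-11: P4@Q0 runs 3, rem=2, quantum used, demote→Q1. Q0=[P5,P3] Q1=[P1,P2,P4] Q2=[]
t=11-14: P5@Q0 runs 3, rem=5, quantum used, demote→Q1. Q0=[P3] Q1=[P1,P2,P4,P5] Q2=[]
t=14-16: P3@Q0 runs 2, rem=0, completes. Q0=[] Q1=[P1,P2,P4,P5] Q2=[]
t=16-20: P1@Q1 runs 4, rem=6, quantum used, demote→Q2. Q0=[] Q1=[P2,P4,P5] Q2=[P1]
t=20-24: P2@Q1 runs 4, rem=5, quantum used, demote→Q2. Q0=[] Q1=[P4,P5] Q2=[P1,P2]
t=24-26: P4@Q1 runs 2, rem=0, completes. Q0=[] Q1=[P5] Q2=[P1,P2]
t=26-30: P5@Q1 runs 4, rem=1, quantum used, demote→Q2. Q0=[] Q1=[] Q2=[P1,P2,P5]
t=30-36: P1@Q2 runs 6, rem=0, completes. Q0=[] Q1=[] Q2=[P2,P5]
t=36-41: P2@Q2 runs 5, rem=0, completes. Q0=[] Q1=[] Q2=[P5]
t=41-42: P5@Q2 runs 1, rem=0, completes. Q0=[] Q1=[] Q2=[]

Answer: 1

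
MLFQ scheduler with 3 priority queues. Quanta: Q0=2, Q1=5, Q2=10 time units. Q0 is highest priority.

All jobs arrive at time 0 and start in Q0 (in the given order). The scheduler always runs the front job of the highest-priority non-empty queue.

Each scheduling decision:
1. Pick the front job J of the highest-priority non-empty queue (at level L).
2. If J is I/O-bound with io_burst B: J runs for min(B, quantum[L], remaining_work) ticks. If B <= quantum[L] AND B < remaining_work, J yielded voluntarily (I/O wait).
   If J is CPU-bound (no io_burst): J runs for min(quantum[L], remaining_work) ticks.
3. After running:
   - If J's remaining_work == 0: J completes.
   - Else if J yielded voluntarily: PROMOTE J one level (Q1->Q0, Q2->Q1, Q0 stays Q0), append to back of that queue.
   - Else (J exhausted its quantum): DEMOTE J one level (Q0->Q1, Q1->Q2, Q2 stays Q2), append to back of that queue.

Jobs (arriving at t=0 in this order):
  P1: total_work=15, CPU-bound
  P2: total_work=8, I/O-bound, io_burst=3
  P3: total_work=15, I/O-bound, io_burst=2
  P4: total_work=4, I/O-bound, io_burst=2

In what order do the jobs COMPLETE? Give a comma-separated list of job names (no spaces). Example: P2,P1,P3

Answer: P4,P3,P2,P1

Derivation:
t=0-2: P1@Q0 runs 2, rem=13, quantum used, demote→Q1. Q0=[P2,P3,P4] Q1=[P1] Q2=[]
t=2-4: P2@Q0 runs 2, rem=6, quantum used, demote→Q1. Q0=[P3,P4] Q1=[P1,P2] Q2=[]
t=4-6: P3@Q0 runs 2, rem=13, I/O yield, promote→Q0. Q0=[P4,P3] Q1=[P1,P2] Q2=[]
t=6-8: P4@Q0 runs 2, rem=2, I/O yield, promote→Q0. Q0=[P3,P4] Q1=[P1,P2] Q2=[]
t=8-10: P3@Q0 runs 2, rem=11, I/O yield, promote→Q0. Q0=[P4,P3] Q1=[P1,P2] Q2=[]
t=10-12: P4@Q0 runs 2, rem=0, completes. Q0=[P3] Q1=[P1,P2] Q2=[]
t=12-14: P3@Q0 runs 2, rem=9, I/O yield, promote→Q0. Q0=[P3] Q1=[P1,P2] Q2=[]
t=14-16: P3@Q0 runs 2, rem=7, I/O yield, promote→Q0. Q0=[P3] Q1=[P1,P2] Q2=[]
t=16-18: P3@Q0 runs 2, rem=5, I/O yield, promote→Q0. Q0=[P3] Q1=[P1,P2] Q2=[]
t=18-20: P3@Q0 runs 2, rem=3, I/O yield, promote→Q0. Q0=[P3] Q1=[P1,P2] Q2=[]
t=20-22: P3@Q0 runs 2, rem=1, I/O yield, promote→Q0. Q0=[P3] Q1=[P1,P2] Q2=[]
t=22-23: P3@Q0 runs 1, rem=0, completes. Q0=[] Q1=[P1,P2] Q2=[]
t=23-28: P1@Q1 runs 5, rem=8, quantum used, demote→Q2. Q0=[] Q1=[P2] Q2=[P1]
t=28-31: P2@Q1 runs 3, rem=3, I/O yield, promote→Q0. Q0=[P2] Q1=[] Q2=[P1]
t=31-33: P2@Q0 runs 2, rem=1, quantum used, demote→Q1. Q0=[] Q1=[P2] Q2=[P1]
t=33-34: P2@Q1 runs 1, rem=0, completes. Q0=[] Q1=[] Q2=[P1]
t=34-42: P1@Q2 runs 8, rem=0, completes. Q0=[] Q1=[] Q2=[]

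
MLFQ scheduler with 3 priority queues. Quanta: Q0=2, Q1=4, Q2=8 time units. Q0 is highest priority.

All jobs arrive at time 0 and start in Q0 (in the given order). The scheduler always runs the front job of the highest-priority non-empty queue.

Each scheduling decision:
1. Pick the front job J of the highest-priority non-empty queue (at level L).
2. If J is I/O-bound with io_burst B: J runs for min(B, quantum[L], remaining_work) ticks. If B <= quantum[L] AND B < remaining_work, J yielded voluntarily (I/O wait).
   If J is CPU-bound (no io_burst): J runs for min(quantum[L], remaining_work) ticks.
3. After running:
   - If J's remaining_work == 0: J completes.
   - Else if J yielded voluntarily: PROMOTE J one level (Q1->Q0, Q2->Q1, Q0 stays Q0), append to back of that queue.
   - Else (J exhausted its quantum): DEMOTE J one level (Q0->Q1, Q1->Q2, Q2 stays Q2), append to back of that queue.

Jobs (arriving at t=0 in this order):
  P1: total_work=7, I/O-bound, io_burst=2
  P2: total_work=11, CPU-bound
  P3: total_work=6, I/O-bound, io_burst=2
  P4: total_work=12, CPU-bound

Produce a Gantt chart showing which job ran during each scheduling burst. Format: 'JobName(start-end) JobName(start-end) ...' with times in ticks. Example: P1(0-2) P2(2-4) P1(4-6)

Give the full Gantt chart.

t=0-2: P1@Q0 runs 2, rem=5, I/O yield, promote→Q0. Q0=[P2,P3,P4,P1] Q1=[] Q2=[]
t=2-4: P2@Q0 runs 2, rem=9, quantum used, demote→Q1. Q0=[P3,P4,P1] Q1=[P2] Q2=[]
t=4-6: P3@Q0 runs 2, rem=4, I/O yield, promote→Q0. Q0=[P4,P1,P3] Q1=[P2] Q2=[]
t=6-8: P4@Q0 runs 2, rem=10, quantum used, demote→Q1. Q0=[P1,P3] Q1=[P2,P4] Q2=[]
t=8-10: P1@Q0 runs 2, rem=3, I/O yield, promote→Q0. Q0=[P3,P1] Q1=[P2,P4] Q2=[]
t=10-12: P3@Q0 runs 2, rem=2, I/O yield, promote→Q0. Q0=[P1,P3] Q1=[P2,P4] Q2=[]
t=12-14: P1@Q0 runs 2, rem=1, I/O yield, promote→Q0. Q0=[P3,P1] Q1=[P2,P4] Q2=[]
t=14-16: P3@Q0 runs 2, rem=0, completes. Q0=[P1] Q1=[P2,P4] Q2=[]
t=16-17: P1@Q0 runs 1, rem=0, completes. Q0=[] Q1=[P2,P4] Q2=[]
t=17-21: P2@Q1 runs 4, rem=5, quantum used, demote→Q2. Q0=[] Q1=[P4] Q2=[P2]
t=21-25: P4@Q1 runs 4, rem=6, quantum used, demote→Q2. Q0=[] Q1=[] Q2=[P2,P4]
t=25-30: P2@Q2 runs 5, rem=0, completes. Q0=[] Q1=[] Q2=[P4]
t=30-36: P4@Q2 runs 6, rem=0, completes. Q0=[] Q1=[] Q2=[]

Answer: P1(0-2) P2(2-4) P3(4-6) P4(6-8) P1(8-10) P3(10-12) P1(12-14) P3(14-16) P1(16-17) P2(17-21) P4(21-25) P2(25-30) P4(30-36)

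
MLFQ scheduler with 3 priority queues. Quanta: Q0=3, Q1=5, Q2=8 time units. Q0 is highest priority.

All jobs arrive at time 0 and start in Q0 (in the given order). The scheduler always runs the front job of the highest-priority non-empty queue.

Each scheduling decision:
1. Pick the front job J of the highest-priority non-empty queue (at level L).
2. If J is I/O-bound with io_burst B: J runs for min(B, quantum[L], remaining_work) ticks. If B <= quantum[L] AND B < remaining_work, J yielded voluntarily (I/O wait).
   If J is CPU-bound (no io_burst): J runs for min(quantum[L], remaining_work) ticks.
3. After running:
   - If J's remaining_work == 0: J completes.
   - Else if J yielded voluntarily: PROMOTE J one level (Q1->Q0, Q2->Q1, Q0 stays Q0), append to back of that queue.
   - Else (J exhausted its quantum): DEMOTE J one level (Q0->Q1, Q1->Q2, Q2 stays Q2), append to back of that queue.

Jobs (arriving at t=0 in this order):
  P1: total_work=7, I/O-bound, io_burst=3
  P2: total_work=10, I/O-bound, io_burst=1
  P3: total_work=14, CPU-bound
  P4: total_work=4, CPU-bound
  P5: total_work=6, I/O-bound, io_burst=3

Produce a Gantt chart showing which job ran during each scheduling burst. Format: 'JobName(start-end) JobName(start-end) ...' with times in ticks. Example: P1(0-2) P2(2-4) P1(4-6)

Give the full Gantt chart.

Answer: P1(0-3) P2(3-4) P3(4-7) P4(7-10) P5(10-13) P1(13-16) P2(16-17) P5(17-20) P1(20-21) P2(21-22) P2(22-23) P2(23-24) P2(24-25) P2(25-26) P2(26-27) P2(27-28) P2(28-29) P3(29-34) P4(34-35) P3(35-41)

Derivation:
t=0-3: P1@Q0 runs 3, rem=4, I/O yield, promote→Q0. Q0=[P2,P3,P4,P5,P1] Q1=[] Q2=[]
t=3-4: P2@Q0 runs 1, rem=9, I/O yield, promote→Q0. Q0=[P3,P4,P5,P1,P2] Q1=[] Q2=[]
t=4-7: P3@Q0 runs 3, rem=11, quantum used, demote→Q1. Q0=[P4,P5,P1,P2] Q1=[P3] Q2=[]
t=7-10: P4@Q0 runs 3, rem=1, quantum used, demote→Q1. Q0=[P5,P1,P2] Q1=[P3,P4] Q2=[]
t=10-13: P5@Q0 runs 3, rem=3, I/O yield, promote→Q0. Q0=[P1,P2,P5] Q1=[P3,P4] Q2=[]
t=13-16: P1@Q0 runs 3, rem=1, I/O yield, promote→Q0. Q0=[P2,P5,P1] Q1=[P3,P4] Q2=[]
t=16-17: P2@Q0 runs 1, rem=8, I/O yield, promote→Q0. Q0=[P5,P1,P2] Q1=[P3,P4] Q2=[]
t=17-20: P5@Q0 runs 3, rem=0, completes. Q0=[P1,P2] Q1=[P3,P4] Q2=[]
t=20-21: P1@Q0 runs 1, rem=0, completes. Q0=[P2] Q1=[P3,P4] Q2=[]
t=21-22: P2@Q0 runs 1, rem=7, I/O yield, promote→Q0. Q0=[P2] Q1=[P3,P4] Q2=[]
t=22-23: P2@Q0 runs 1, rem=6, I/O yield, promote→Q0. Q0=[P2] Q1=[P3,P4] Q2=[]
t=23-24: P2@Q0 runs 1, rem=5, I/O yield, promote→Q0. Q0=[P2] Q1=[P3,P4] Q2=[]
t=24-25: P2@Q0 runs 1, rem=4, I/O yield, promote→Q0. Q0=[P2] Q1=[P3,P4] Q2=[]
t=25-26: P2@Q0 runs 1, rem=3, I/O yield, promote→Q0. Q0=[P2] Q1=[P3,P4] Q2=[]
t=26-27: P2@Q0 runs 1, rem=2, I/O yield, promote→Q0. Q0=[P2] Q1=[P3,P4] Q2=[]
t=27-28: P2@Q0 runs 1, rem=1, I/O yield, promote→Q0. Q0=[P2] Q1=[P3,P4] Q2=[]
t=28-29: P2@Q0 runs 1, rem=0, completes. Q0=[] Q1=[P3,P4] Q2=[]
t=29-34: P3@Q1 runs 5, rem=6, quantum used, demote→Q2. Q0=[] Q1=[P4] Q2=[P3]
t=34-35: P4@Q1 runs 1, rem=0, completes. Q0=[] Q1=[] Q2=[P3]
t=35-41: P3@Q2 runs 6, rem=0, completes. Q0=[] Q1=[] Q2=[]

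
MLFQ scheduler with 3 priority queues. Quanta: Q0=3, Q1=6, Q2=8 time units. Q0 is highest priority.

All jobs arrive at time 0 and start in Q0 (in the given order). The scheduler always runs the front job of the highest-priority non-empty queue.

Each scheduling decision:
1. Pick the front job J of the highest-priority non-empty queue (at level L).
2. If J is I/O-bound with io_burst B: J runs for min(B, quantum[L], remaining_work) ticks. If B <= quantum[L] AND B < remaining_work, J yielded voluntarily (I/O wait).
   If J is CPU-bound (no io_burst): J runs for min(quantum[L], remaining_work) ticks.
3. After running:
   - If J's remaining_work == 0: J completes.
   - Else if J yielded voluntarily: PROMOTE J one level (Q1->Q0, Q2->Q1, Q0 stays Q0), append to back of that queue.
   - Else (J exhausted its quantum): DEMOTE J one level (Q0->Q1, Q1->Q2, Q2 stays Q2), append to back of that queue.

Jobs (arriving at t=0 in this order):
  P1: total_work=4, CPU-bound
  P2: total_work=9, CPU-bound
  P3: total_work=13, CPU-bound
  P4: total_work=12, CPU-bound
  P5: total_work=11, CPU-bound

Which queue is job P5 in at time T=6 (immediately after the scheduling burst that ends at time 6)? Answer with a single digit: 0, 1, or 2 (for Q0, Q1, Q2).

Answer: 0

Derivation:
t=0-3: P1@Q0 runs 3, rem=1, quantum used, demote→Q1. Q0=[P2,P3,P4,P5] Q1=[P1] Q2=[]
t=3-6: P2@Q0 runs 3, rem=6, quantum used, demote→Q1. Q0=[P3,P4,P5] Q1=[P1,P2] Q2=[]
t=6-9: P3@Q0 runs 3, rem=10, quantum used, demote→Q1. Q0=[P4,P5] Q1=[P1,P2,P3] Q2=[]
t=9-12: P4@Q0 runs 3, rem=9, quantum used, demote→Q1. Q0=[P5] Q1=[P1,P2,P3,P4] Q2=[]
t=12-15: P5@Q0 runs 3, rem=8, quantum used, demote→Q1. Q0=[] Q1=[P1,P2,P3,P4,P5] Q2=[]
t=15-16: P1@Q1 runs 1, rem=0, completes. Q0=[] Q1=[P2,P3,P4,P5] Q2=[]
t=16-22: P2@Q1 runs 6, rem=0, completes. Q0=[] Q1=[P3,P4,P5] Q2=[]
t=22-28: P3@Q1 runs 6, rem=4, quantum used, demote→Q2. Q0=[] Q1=[P4,P5] Q2=[P3]
t=28-34: P4@Q1 runs 6, rem=3, quantum used, demote→Q2. Q0=[] Q1=[P5] Q2=[P3,P4]
t=34-40: P5@Q1 runs 6, rem=2, quantum used, demote→Q2. Q0=[] Q1=[] Q2=[P3,P4,P5]
t=40-44: P3@Q2 runs 4, rem=0, completes. Q0=[] Q1=[] Q2=[P4,P5]
t=44-47: P4@Q2 runs 3, rem=0, completes. Q0=[] Q1=[] Q2=[P5]
t=47-49: P5@Q2 runs 2, rem=0, completes. Q0=[] Q1=[] Q2=[]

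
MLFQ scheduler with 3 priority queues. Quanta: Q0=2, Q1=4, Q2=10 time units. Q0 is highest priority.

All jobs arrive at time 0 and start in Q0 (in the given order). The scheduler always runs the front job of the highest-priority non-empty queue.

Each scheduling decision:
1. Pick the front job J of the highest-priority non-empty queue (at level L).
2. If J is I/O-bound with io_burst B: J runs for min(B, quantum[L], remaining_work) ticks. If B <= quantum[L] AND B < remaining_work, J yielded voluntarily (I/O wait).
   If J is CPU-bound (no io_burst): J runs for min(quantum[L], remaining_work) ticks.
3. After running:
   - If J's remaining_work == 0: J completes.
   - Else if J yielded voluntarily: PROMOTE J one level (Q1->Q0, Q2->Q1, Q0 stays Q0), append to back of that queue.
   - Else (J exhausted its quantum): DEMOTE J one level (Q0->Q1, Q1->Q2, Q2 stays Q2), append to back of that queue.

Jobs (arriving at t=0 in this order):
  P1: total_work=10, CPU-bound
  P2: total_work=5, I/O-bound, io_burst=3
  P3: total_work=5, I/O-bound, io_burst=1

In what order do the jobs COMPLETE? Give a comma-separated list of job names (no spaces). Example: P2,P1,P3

Answer: P3,P2,P1

Derivation:
t=0-2: P1@Q0 runs 2, rem=8, quantum used, demote→Q1. Q0=[P2,P3] Q1=[P1] Q2=[]
t=2-4: P2@Q0 runs 2, rem=3, quantum used, demote→Q1. Q0=[P3] Q1=[P1,P2] Q2=[]
t=4-5: P3@Q0 runs 1, rem=4, I/O yield, promote→Q0. Q0=[P3] Q1=[P1,P2] Q2=[]
t=5-6: P3@Q0 runs 1, rem=3, I/O yield, promote→Q0. Q0=[P3] Q1=[P1,P2] Q2=[]
t=6-7: P3@Q0 runs 1, rem=2, I/O yield, promote→Q0. Q0=[P3] Q1=[P1,P2] Q2=[]
t=7-8: P3@Q0 runs 1, rem=1, I/O yield, promote→Q0. Q0=[P3] Q1=[P1,P2] Q2=[]
t=8-9: P3@Q0 runs 1, rem=0, completes. Q0=[] Q1=[P1,P2] Q2=[]
t=9-13: P1@Q1 runs 4, rem=4, quantum used, demote→Q2. Q0=[] Q1=[P2] Q2=[P1]
t=13-16: P2@Q1 runs 3, rem=0, completes. Q0=[] Q1=[] Q2=[P1]
t=16-20: P1@Q2 runs 4, rem=0, completes. Q0=[] Q1=[] Q2=[]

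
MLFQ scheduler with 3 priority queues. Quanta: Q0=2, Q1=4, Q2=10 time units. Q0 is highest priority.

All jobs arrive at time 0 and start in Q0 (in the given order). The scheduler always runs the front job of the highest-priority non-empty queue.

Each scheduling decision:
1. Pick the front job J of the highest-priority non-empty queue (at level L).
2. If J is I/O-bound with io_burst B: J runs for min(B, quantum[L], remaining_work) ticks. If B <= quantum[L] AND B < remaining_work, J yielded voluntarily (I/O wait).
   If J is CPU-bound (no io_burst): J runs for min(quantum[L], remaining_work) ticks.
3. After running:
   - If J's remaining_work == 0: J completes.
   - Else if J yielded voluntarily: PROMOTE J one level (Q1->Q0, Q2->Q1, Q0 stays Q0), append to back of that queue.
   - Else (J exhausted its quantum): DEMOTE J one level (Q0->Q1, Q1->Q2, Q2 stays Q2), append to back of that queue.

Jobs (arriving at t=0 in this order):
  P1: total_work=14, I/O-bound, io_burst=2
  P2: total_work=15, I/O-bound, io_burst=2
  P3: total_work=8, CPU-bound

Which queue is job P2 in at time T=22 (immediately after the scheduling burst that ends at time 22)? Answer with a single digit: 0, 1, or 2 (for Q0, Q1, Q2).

t=0-2: P1@Q0 runs 2, rem=12, I/O yield, promote→Q0. Q0=[P2,P3,P1] Q1=[] Q2=[]
t=2-4: P2@Q0 runs 2, rem=13, I/O yield, promote→Q0. Q0=[P3,P1,P2] Q1=[] Q2=[]
t=4-6: P3@Q0 runs 2, rem=6, quantum used, demote→Q1. Q0=[P1,P2] Q1=[P3] Q2=[]
t=6-8: P1@Q0 runs 2, rem=10, I/O yield, promote→Q0. Q0=[P2,P1] Q1=[P3] Q2=[]
t=8-10: P2@Q0 runs 2, rem=11, I/O yield, promote→Q0. Q0=[P1,P2] Q1=[P3] Q2=[]
t=10-12: P1@Q0 runs 2, rem=8, I/O yield, promote→Q0. Q0=[P2,P1] Q1=[P3] Q2=[]
t=12-14: P2@Q0 runs 2, rem=9, I/O yield, promote→Q0. Q0=[P1,P2] Q1=[P3] Q2=[]
t=14-16: P1@Q0 runs 2, rem=6, I/O yield, promote→Q0. Q0=[P2,P1] Q1=[P3] Q2=[]
t=16-18: P2@Q0 runs 2, rem=7, I/O yield, promote→Q0. Q0=[P1,P2] Q1=[P3] Q2=[]
t=18-20: P1@Q0 runs 2, rem=4, I/O yield, promote→Q0. Q0=[P2,P1] Q1=[P3] Q2=[]
t=20-22: P2@Q0 runs 2, rem=5, I/O yield, promote→Q0. Q0=[P1,P2] Q1=[P3] Q2=[]
t=22-24: P1@Q0 runs 2, rem=2, I/O yield, promote→Q0. Q0=[P2,P1] Q1=[P3] Q2=[]
t=24-26: P2@Q0 runs 2, rem=3, I/O yield, promote→Q0. Q0=[P1,P2] Q1=[P3] Q2=[]
t=26-28: P1@Q0 runs 2, rem=0, completes. Q0=[P2] Q1=[P3] Q2=[]
t=28-30: P2@Q0 runs 2, rem=1, I/O yield, promote→Q0. Q0=[P2] Q1=[P3] Q2=[]
t=30-31: P2@Q0 runs 1, rem=0, completes. Q0=[] Q1=[P3] Q2=[]
t=31-35: P3@Q1 runs 4, rem=2, quantum used, demote→Q2. Q0=[] Q1=[] Q2=[P3]
t=35-37: P3@Q2 runs 2, rem=0, completes. Q0=[] Q1=[] Q2=[]

Answer: 0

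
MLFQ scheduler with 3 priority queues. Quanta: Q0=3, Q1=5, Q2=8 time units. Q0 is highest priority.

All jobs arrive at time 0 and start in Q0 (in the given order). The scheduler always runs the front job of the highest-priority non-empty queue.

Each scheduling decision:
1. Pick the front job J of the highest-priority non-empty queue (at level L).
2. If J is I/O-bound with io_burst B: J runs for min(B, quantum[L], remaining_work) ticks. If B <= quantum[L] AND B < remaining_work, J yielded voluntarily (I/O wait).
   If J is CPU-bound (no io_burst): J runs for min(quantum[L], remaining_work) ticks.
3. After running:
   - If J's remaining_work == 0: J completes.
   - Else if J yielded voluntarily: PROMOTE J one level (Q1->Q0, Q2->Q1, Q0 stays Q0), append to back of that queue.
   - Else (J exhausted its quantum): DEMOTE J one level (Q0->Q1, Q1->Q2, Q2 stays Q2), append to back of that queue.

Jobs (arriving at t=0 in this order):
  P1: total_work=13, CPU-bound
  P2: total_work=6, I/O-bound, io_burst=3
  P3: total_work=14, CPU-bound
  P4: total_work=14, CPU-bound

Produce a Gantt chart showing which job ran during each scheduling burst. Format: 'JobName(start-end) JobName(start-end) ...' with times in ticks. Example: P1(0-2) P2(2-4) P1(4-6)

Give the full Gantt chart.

t=0-3: P1@Q0 runs 3, rem=10, quantum used, demote→Q1. Q0=[P2,P3,P4] Q1=[P1] Q2=[]
t=3-6: P2@Q0 runs 3, rem=3, I/O yield, promote→Q0. Q0=[P3,P4,P2] Q1=[P1] Q2=[]
t=6-9: P3@Q0 runs 3, rem=11, quantum used, demote→Q1. Q0=[P4,P2] Q1=[P1,P3] Q2=[]
t=9-12: P4@Q0 runs 3, rem=11, quantum used, demote→Q1. Q0=[P2] Q1=[P1,P3,P4] Q2=[]
t=12-15: P2@Q0 runs 3, rem=0, completes. Q0=[] Q1=[P1,P3,P4] Q2=[]
t=15-20: P1@Q1 runs 5, rem=5, quantum used, demote→Q2. Q0=[] Q1=[P3,P4] Q2=[P1]
t=20-25: P3@Q1 runs 5, rem=6, quantum used, demote→Q2. Q0=[] Q1=[P4] Q2=[P1,P3]
t=25-30: P4@Q1 runs 5, rem=6, quantum used, demote→Q2. Q0=[] Q1=[] Q2=[P1,P3,P4]
t=30-35: P1@Q2 runs 5, rem=0, completes. Q0=[] Q1=[] Q2=[P3,P4]
t=35-41: P3@Q2 runs 6, rem=0, completes. Q0=[] Q1=[] Q2=[P4]
t=41-47: P4@Q2 runs 6, rem=0, completes. Q0=[] Q1=[] Q2=[]

Answer: P1(0-3) P2(3-6) P3(6-9) P4(9-12) P2(12-15) P1(15-20) P3(20-25) P4(25-30) P1(30-35) P3(35-41) P4(41-47)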